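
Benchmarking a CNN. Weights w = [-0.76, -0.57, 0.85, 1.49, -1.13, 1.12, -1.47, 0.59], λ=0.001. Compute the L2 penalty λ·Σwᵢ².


‖w‖₂² = (-0.76)² + (-0.57)² + (0.85)² + (1.49)² + (-1.13)² + (1.12)² + (-1.47)² + (0.59)²
     = 0.5776 + 0.3249 + 0.7225 + 2.2201 + 1.2769 + 1.2544 + 2.1609 + 0.3481
     = 8.8854
λ·‖w‖₂² = 0.001·8.8854 = 0.008885

0.008885


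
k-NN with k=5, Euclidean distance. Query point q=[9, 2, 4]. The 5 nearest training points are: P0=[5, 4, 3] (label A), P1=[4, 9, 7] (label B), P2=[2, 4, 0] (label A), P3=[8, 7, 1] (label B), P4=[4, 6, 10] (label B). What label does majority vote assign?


d(q,P0) = 4.5826  (label A)
d(q,P1) = 9.1104  (label B)
d(q,P2) = 8.3066  (label A)
d(q,P3) = 5.9161  (label B)
d(q,P4) = 8.775  (label B)
Votes: A=2, B=3
Majority → B

B


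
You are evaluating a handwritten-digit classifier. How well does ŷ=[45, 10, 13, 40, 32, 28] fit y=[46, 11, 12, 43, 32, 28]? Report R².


ȳ = 28.6667
SS_res = Σ(y-ŷ)² = 12
SS_tot = Σ(y-ȳ)² = 1107.33
R² = 1 - SS_res/SS_tot = 1 - 0.0108 = 0.9892

0.9892


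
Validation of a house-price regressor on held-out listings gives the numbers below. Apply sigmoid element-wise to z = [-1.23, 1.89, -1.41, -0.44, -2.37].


σ(-1.23) = 1/(1+e^1.23) = 0.2262
σ(1.89) = 1/(1+e^-1.89) = 0.8688
σ(-1.41) = 1/(1+e^1.41) = 0.1962
σ(-0.44) = 1/(1+e^0.44) = 0.3917
σ(-2.37) = 1/(1+e^2.37) = 0.0855
result = [0.2262, 0.8688, 0.1962, 0.3917, 0.0855]

[0.2262, 0.8688, 0.1962, 0.3917, 0.0855]


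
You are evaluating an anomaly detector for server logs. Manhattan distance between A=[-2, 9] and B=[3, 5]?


d = |-2-3| + |9-5|
  = 5 + 4
  = 9

9


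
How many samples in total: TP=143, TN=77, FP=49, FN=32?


Total = TP + TN + FP + FN
= 143 + 77 + 49 + 32
= 301
(Predicted positive: 192, predicted negative: 109)

301


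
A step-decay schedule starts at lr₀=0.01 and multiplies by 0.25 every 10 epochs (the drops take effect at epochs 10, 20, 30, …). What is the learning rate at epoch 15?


n_drops = ⌊15/10⌋ = 1
lr = 0.01·0.25^1 = 0.01·0.25 = 0.0025

0.0025


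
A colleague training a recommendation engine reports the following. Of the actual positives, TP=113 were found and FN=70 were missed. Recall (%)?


Recall = TP/(TP+FN)
= 113/(113+70)
= 113/183 = 61.75%

61.75%


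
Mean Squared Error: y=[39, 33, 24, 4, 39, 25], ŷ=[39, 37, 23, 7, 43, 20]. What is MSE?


Squared errors: (39-39)²=0, (33-37)²=16, (24-23)²=1, (4-7)²=9, (39-43)²=16, (25-20)²=25
Sum = 67
MSE = 67/6 = 67/6

67/6


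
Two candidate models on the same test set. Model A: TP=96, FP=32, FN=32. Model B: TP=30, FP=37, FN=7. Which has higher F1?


Model A: P=96/128=0.75, R=96/128=0.75, F1=2PR/(P+R)=2TP/(2TP+FP+FN)=192/256=0.75
Model B: P=30/67=0.4478, R=30/37=0.8108, F1=2PR/(P+R)=2TP/(2TP+FP+FN)=60/104=0.5769
0.75 > 0.5769 → Model A

Model A


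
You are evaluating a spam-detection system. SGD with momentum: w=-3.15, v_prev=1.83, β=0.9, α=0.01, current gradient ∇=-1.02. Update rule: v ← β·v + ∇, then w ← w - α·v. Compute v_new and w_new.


v_new = 0.9·1.83 - 1.02 = 1.647 - 1.02 = 0.627
w_new = -3.15 - 0.01·0.627 = -3.15 - 0.00627 = -3.15627

v_new=0.627, w_new=-3.15627


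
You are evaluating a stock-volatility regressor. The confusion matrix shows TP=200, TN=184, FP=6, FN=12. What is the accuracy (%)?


Accuracy = (TP+TN)/(TP+TN+FP+FN)
= (200+184)/(402)
= 384/402 = 95.52%

95.52%


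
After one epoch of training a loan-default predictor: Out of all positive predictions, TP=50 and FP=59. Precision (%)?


Precision = TP/(TP+FP)
= 50/(50+59)
= 50/109 = 45.87%

45.87%


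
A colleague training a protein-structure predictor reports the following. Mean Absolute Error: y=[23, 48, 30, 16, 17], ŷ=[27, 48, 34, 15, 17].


Absolute errors: |23-27|=4, |48-48|=0, |30-34|=4, |16-15|=1, |17-17|=0
Sum = 9
MAE = 9/5 = 9/5

9/5


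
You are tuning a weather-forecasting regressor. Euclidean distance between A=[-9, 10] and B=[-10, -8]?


d = √((-9+ 10)² + (10+ 8)²)
  = √(1 + 324)
  = √325 = 18.0278

18.0278


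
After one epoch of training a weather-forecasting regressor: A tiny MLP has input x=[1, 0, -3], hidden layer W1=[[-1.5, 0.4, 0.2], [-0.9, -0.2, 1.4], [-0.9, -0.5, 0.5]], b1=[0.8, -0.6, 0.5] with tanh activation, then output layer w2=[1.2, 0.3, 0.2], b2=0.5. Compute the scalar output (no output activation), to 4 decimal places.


z1[0] = (-1.5)·(1) + (0.4)·(0) + (0.2)·(-3) + 0.8 = -1.3
z1[1] = (-0.9)·(1) + (-0.2)·(0) + (1.4)·(-3) - 0.6 = -5.7
z1[2] = (-0.9)·(1) + (-0.5)·(0) + (0.5)·(-3) + 0.5 = -1.9
h = tanh(z1) = [-0.8617, -1.0, -0.9562]
output = (1.2)·(-0.8617) + (0.3)·(-1.0) + (0.2)·(-0.9562) + 0.5 = -1.0253

-1.0253


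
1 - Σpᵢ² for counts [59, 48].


Probabilities: [59/107, 48/107] ≈ [0.5514, 0.4486]
Σpᵢ² = (3481 + 2304)/107² = 5785/11449
Gini = 1 - Σpᵢ² = 1 - 5785/11449 = 0.4947

0.4947


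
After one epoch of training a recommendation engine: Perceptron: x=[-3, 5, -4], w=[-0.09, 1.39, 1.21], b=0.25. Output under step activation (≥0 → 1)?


z = (-3)·(-0.09) + (5)·(1.39) + (-4)·(1.21) + 0.25
  = 2.63
step(z) = 1 (z≥0)

1


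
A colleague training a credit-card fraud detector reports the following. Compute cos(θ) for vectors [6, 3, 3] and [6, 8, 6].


A·B = 6·6 + 3·8 + 3·6 = 78
‖A‖ = √54 = 7.3485, ‖B‖ = √136 = 11.6619
cos = 78/(√54·√136) = 78/√7344 = 0.9102

0.9102


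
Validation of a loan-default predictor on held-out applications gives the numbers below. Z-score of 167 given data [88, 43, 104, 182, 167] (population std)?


μ = 116.8, σ = 51.4019
z = (167 - 116.8)/51.4019 = 0.9766

0.9766


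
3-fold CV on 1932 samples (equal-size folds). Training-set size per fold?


Fold size = 1932/3 = 644
Training per fold = 1932 - 644 = 1288

1288


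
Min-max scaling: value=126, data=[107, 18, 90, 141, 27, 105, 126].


min=18, max=141
(126-18)/(141-18) = 108/123 = 0.878

0.878


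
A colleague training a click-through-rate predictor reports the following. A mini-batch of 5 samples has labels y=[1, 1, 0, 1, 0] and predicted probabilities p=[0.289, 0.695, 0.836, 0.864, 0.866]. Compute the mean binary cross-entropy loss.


L[0] = -ln(0.289) = 1.2413
L[1] = -ln(0.695) = 0.3638
L[2] = -ln(1-0.836) = -ln(0.164) = 1.8079
L[3] = -ln(0.864) = 0.1462
L[4] = -ln(1-0.866) = -ln(0.134) = 2.0099
mean = (1.2413 + 0.3638 + 1.8079 + 0.1462 + 2.0099)/5 = 1.1138

1.1138


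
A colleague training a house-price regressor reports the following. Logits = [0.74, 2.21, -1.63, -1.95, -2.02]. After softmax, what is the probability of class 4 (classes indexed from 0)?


Exponentials: e^0.74=2.0959, e^2.21=9.1157, e^-1.63=0.1959, e^-1.95=0.1423, e^-2.02=0.1327
Sum = 11.6825
Softmax = [0.1794, 0.7803, 0.0168, 0.0122, 0.0114]
p[4] = 0.1327/11.6825 = 0.0114

0.0114


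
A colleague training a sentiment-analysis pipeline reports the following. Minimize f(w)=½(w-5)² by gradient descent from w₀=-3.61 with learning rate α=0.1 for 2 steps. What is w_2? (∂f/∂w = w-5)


step 1: grad = -3.61-5 = -8.61; w = -3.61 - 0.1·(-8.61) = -2.749
step 2: grad = -2.749-5 = -7.749; w = -2.749 - 0.1·(-7.749) = -1.9741

-1.9741


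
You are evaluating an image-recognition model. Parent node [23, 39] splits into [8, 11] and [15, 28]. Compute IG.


Parent = [23, 39], H_parent = 0.9514
H_left = 0.9819 (n=19), H_right = 0.933 (n=43)
H_children = (19/62)·0.9819 + (43/62)·0.933 = 0.948
IG = 0.9514 - 0.948 = 0.0034

0.0034


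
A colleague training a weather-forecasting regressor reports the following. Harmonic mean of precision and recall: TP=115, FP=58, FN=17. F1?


Precision = 115/173 = 0.6647
Recall = 115/132 = 0.8712
F1 = 2·P·R/(P+R) = 2·TP/(2·TP+FP+FN) = 230/(230+58+17) = 230/305 = 0.7541

0.7541


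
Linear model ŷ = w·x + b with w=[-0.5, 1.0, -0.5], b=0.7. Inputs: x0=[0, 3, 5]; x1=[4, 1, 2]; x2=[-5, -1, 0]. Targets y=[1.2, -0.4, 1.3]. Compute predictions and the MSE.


ŷ0 = (-0.5)·(0) + (1.0)·(3) + (-0.5)·(5) + 0.7 = 1.2
ŷ1 = (-0.5)·(4) + (1.0)·(1) + (-0.5)·(2) + 0.7 = -1.3
ŷ2 = (-0.5)·(-5) + (1.0)·(-1) + (-0.5)·(0) + 0.7 = 2.2
errors² = [0.0, 0.81, 0.81]
MSE = 1.6200/3 = 0.54

0.54


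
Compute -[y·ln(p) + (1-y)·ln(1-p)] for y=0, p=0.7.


BCE = -[y·ln(p) + (1-y)·ln(1-p)]
= -0 - 1·ln(1-0.7)
= -ln(0.3) = 1.204

1.204


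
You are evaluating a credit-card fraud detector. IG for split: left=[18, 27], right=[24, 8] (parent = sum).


Parent = [42, 35], H_parent = 0.994
H_left = 0.971 (n=45), H_right = 0.8113 (n=32)
H_children = (45/77)·0.971 + (32/77)·0.8113 = 0.9046
IG = 0.994 - 0.9046 = 0.0894

0.0894


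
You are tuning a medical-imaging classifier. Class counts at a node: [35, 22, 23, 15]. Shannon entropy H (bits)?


Probabilities: [35/95, 22/95, 23/95, 15/95] ≈ [0.3684, 0.2316, 0.2421, 0.1579]
H = -((35/95)·log₂(35/95) + (22/95)·log₂(22/95) + (23/95)·log₂(23/95) + (15/95)·log₂(15/95))
  = 1.9354 bits

1.9354 bits


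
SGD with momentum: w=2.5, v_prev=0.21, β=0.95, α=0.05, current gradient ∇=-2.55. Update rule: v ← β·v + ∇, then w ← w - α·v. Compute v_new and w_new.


v_new = 0.95·0.21 - 2.55 = 0.1995 - 2.55 = -2.3505
w_new = 2.5 - 0.05·-2.3505 = 2.5 + 0.117525 = 2.617525

v_new=-2.3505, w_new=2.617525


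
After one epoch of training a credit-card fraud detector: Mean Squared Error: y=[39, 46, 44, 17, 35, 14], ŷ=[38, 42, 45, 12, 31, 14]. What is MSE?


Squared errors: (39-38)²=1, (46-42)²=16, (44-45)²=1, (17-12)²=25, (35-31)²=16, (14-14)²=0
Sum = 59
MSE = 59/6 = 59/6

59/6


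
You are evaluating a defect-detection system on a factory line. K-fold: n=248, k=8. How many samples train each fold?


Fold size = 248/8 = 31
Training per fold = 248 - 31 = 217

217


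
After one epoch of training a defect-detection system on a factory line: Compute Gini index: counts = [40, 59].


Probabilities: [40/99, 59/99] ≈ [0.404, 0.596]
Σpᵢ² = (1600 + 3481)/99² = 5081/9801
Gini = 1 - Σpᵢ² = 1 - 5081/9801 = 0.4816

0.4816


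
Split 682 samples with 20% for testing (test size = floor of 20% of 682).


Test = ⌊682·20/100⌋ = 136
Train = 682 - 136 = 546

Train: 546, Test: 136


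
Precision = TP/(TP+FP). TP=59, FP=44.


Precision = TP/(TP+FP)
= 59/(59+44)
= 59/103 = 57.28%

57.28%


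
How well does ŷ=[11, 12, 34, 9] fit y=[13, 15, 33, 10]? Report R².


ȳ = 17.75
SS_res = Σ(y-ŷ)² = 15
SS_tot = Σ(y-ȳ)² = 322.75
R² = 1 - SS_res/SS_tot = 1 - 0.0465 = 0.9535

0.9535


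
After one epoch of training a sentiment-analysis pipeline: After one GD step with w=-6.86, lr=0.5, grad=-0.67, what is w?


w_new = w - α·∇
= -6.86 - 0.5·-0.67
= -6.86 + 0.335
= -6.525

-6.525


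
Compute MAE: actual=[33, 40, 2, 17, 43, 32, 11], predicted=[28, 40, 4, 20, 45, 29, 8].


Absolute errors: |33-28|=5, |40-40|=0, |2-4|=2, |17-20|=3, |43-45|=2, |32-29|=3, |11-8|=3
Sum = 18
MAE = 18/7 = 18/7

18/7


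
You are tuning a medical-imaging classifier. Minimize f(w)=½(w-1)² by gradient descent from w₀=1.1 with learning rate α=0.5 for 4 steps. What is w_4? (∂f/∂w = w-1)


step 1: grad = 1.1-1 = 0.1; w = 1.1 - 0.5·(0.1) = 1.05
step 2: grad = 1.05-1 = 0.05; w = 1.05 - 0.5·(0.05) = 1.025
step 3: grad = 1.025-1 = 0.025; w = 1.025 - 0.5·(0.025) = 1.0125
step 4: grad = 1.0125-1 = 0.0125; w = 1.0125 - 0.5·(0.0125) = 1.00625

1.00625


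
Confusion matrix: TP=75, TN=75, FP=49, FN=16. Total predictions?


Total = TP + TN + FP + FN
= 75 + 75 + 49 + 16
= 215
(Predicted positive: 124, predicted negative: 91)

215


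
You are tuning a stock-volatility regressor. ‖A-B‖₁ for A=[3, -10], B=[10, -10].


d = |3-10| + |-10+ 10|
  = 7 + 0
  = 7

7


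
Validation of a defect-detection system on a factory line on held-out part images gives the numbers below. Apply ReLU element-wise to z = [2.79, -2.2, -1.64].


ReLU(2.79) = max(0, 2.79) = 2.79
ReLU(-2.2) = max(0, -2.2) = 0.0
ReLU(-1.64) = max(0, -1.64) = 0.0
result = [2.79, 0.0, 0.0]

[2.79, 0.0, 0.0]


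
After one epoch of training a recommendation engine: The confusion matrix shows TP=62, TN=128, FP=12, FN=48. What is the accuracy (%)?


Accuracy = (TP+TN)/(TP+TN+FP+FN)
= (62+128)/(250)
= 190/250 = 76.0%

76.0%


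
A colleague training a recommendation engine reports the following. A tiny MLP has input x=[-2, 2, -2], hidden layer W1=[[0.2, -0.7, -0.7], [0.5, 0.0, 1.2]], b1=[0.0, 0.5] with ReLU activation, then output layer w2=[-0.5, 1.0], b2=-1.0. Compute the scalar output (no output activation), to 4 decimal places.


z1[0] = (0.2)·(-2) + (-0.7)·(2) + (-0.7)·(-2) + 0.0 = -0.4
z1[1] = (0.5)·(-2) + (0.0)·(2) + (1.2)·(-2) + 0.5 = -2.9
h = ReLU(z1) = [0.0, 0.0]
output = (-0.5)·(0.0) + (1.0)·(0.0) - 1.0 = -1.0

-1.0


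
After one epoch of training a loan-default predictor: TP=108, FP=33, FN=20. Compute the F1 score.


Precision = 108/141 = 0.766
Recall = 108/128 = 0.8438
F1 = 2·P·R/(P+R) = 2·TP/(2·TP+FP+FN) = 216/(216+33+20) = 216/269 = 0.803

0.803


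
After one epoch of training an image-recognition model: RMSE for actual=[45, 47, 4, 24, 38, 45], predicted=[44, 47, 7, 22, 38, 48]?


MSE = 23/6 = 3.8333
RMSE = √(23/6) = 1.9579

1.9579


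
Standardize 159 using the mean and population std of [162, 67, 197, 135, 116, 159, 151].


μ = 141, σ = 38.0563
z = (159 - 141)/38.0563 = 0.473

0.473


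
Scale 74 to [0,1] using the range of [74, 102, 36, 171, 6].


min=6, max=171
(74-6)/(171-6) = 68/165 = 0.4121

0.4121


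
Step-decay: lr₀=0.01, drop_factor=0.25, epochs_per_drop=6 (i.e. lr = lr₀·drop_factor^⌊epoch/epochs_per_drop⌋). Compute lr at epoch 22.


n_drops = ⌊22/6⌋ = 3
lr = 0.01·0.25^3 = 0.01·0.015625 = 0.00015625

0.00015625


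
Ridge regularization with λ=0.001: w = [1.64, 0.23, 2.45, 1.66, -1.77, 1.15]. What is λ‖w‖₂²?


‖w‖₂² = (1.64)² + (0.23)² + (2.45)² + (1.66)² + (-1.77)² + (1.15)²
     = 2.6896 + 0.0529 + 6.0025 + 2.7556 + 3.1329 + 1.3225
     = 15.956
λ·‖w‖₂² = 0.001·15.956 = 0.015956

0.015956


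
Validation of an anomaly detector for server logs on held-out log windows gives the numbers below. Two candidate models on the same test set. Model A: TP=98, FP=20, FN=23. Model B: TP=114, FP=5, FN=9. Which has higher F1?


Model A: P=98/118=0.8305, R=98/121=0.8099, F1=2PR/(P+R)=2TP/(2TP+FP+FN)=196/239=0.8201
Model B: P=114/119=0.958, R=114/123=0.9268, F1=2PR/(P+R)=2TP/(2TP+FP+FN)=228/242=0.9421
0.8201 < 0.9421 → Model B

Model B


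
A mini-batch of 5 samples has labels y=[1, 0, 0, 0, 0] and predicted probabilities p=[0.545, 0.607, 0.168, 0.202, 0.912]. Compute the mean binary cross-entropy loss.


L[0] = -ln(0.545) = 0.607
L[1] = -ln(1-0.607) = -ln(0.393) = 0.9339
L[2] = -ln(1-0.168) = -ln(0.832) = 0.1839
L[3] = -ln(1-0.202) = -ln(0.798) = 0.2256
L[4] = -ln(1-0.912) = -ln(0.088) = 2.4304
mean = (0.607 + 0.9339 + 0.1839 + 0.2256 + 2.4304)/5 = 0.8762

0.8762


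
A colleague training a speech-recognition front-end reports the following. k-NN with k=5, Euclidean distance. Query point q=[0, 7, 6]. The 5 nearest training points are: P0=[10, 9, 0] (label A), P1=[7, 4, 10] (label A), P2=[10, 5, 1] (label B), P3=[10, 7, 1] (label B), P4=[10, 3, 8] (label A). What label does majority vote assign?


d(q,P0) = 11.8322  (label A)
d(q,P1) = 8.6023  (label A)
d(q,P2) = 11.3578  (label B)
d(q,P3) = 11.1803  (label B)
d(q,P4) = 10.9545  (label A)
Votes: A=3, B=2
Majority → A

A


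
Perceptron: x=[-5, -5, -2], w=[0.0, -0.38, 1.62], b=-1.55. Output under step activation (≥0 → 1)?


z = (-5)·(0.0) + (-5)·(-0.38) + (-2)·(1.62) - 1.55
  = -2.89
step(z) = 0 (z<0)

0


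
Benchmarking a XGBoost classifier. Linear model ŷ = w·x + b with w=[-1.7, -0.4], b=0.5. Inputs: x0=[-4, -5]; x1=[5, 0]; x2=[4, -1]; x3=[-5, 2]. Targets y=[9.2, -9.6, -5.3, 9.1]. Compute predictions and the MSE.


ŷ0 = (-1.7)·(-4) + (-0.4)·(-5) + 0.5 = 9.3
ŷ1 = (-1.7)·(5) + (-0.4)·(0) + 0.5 = -8.0
ŷ2 = (-1.7)·(4) + (-0.4)·(-1) + 0.5 = -5.9
ŷ3 = (-1.7)·(-5) + (-0.4)·(2) + 0.5 = 8.2
errors² = [0.01, 2.56, 0.36, 0.81]
MSE = 3.7400/4 = 0.935

0.935


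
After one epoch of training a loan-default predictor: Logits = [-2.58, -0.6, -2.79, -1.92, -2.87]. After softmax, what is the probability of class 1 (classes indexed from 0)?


Exponentials: e^-2.58=0.0758, e^-0.6=0.5488, e^-2.79=0.0614, e^-1.92=0.1466, e^-2.87=0.0567
Sum = 0.8893
Softmax = [0.0852, 0.6171, 0.0691, 0.1649, 0.0638]
p[1] = 0.5488/0.8893 = 0.6171

0.6171


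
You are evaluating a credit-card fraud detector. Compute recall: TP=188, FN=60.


Recall = TP/(TP+FN)
= 188/(188+60)
= 188/248 = 75.81%

75.81%


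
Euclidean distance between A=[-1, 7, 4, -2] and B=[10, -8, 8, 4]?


d = √((-1-10)² + (7+ 8)² + (4-8)² + (-2-4)²)
  = √(121 + 225 + 16 + 36)
  = √398 = 19.9499

19.9499


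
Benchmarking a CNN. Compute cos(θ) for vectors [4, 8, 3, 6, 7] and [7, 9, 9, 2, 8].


A·B = 4·7 + 8·9 + 3·9 + 6·2 + 7·8 = 195
‖A‖ = √174 = 13.1909, ‖B‖ = √279 = 16.7033
cos = 195/(√174·√279) = 195/√48546 = 0.885

0.885


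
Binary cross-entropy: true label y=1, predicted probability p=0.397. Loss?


BCE = -[y·ln(p) + (1-y)·ln(1-p)]
= -1·ln(0.397) - 0
= -ln(0.397) = 0.9238

0.9238


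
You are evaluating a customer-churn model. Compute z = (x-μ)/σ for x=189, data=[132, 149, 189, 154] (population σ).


μ = 156, σ = 20.7244
z = (189 - 156)/20.7244 = 1.5923

1.5923


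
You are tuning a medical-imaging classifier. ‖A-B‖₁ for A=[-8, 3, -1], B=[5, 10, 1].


d = |-8-5| + |3-10| + |-1-1|
  = 13 + 7 + 2
  = 22

22


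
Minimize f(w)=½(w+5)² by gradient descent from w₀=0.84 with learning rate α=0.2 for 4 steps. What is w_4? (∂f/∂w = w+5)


step 1: grad = 0.84+5 = 5.84; w = 0.84 - 0.2·(5.84) = -0.328
step 2: grad = -0.328+5 = 4.672; w = -0.328 - 0.2·(4.672) = -1.2624
step 3: grad = -1.2624+5 = 3.7376; w = -1.2624 - 0.2·(3.7376) = -2.00992
step 4: grad = -2.00992+5 = 2.99008; w = -2.00992 - 0.2·(2.99008) = -2.607936

-2.607936


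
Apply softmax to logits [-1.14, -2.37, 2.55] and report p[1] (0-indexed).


Exponentials: e^-1.14=0.3198, e^-2.37=0.0935, e^2.55=12.8071
Sum = 13.2204
Softmax = [0.0242, 0.0071, 0.9687]
p[1] = 0.0935/13.2204 = 0.0071

0.0071


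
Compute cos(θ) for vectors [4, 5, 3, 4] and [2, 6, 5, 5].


A·B = 4·2 + 5·6 + 3·5 + 4·5 = 73
‖A‖ = √66 = 8.124, ‖B‖ = √90 = 9.4868
cos = 73/(√66·√90) = 73/√5940 = 0.9472

0.9472


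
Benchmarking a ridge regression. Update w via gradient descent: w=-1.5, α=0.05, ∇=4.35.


w_new = w - α·∇
= -1.5 - 0.05·4.35
= -1.5 - 0.2175
= -1.7175

-1.7175


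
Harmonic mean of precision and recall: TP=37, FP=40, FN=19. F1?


Precision = 37/77 = 0.4805
Recall = 37/56 = 0.6607
F1 = 2·P·R/(P+R) = 2·TP/(2·TP+FP+FN) = 74/(74+40+19) = 74/133 = 0.5564

0.5564


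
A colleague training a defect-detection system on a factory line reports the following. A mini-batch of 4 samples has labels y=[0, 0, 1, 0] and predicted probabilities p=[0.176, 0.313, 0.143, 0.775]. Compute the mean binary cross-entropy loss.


L[0] = -ln(1-0.176) = -ln(0.824) = 0.1936
L[1] = -ln(1-0.313) = -ln(0.687) = 0.3754
L[2] = -ln(0.143) = 1.9449
L[3] = -ln(1-0.775) = -ln(0.225) = 1.4917
mean = (0.1936 + 0.3754 + 1.9449 + 1.4917)/4 = 1.0014

1.0014


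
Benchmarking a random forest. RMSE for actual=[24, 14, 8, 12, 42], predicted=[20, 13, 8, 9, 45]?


MSE = 35/5 = 7
RMSE = √(35/5) = 2.6458

2.6458


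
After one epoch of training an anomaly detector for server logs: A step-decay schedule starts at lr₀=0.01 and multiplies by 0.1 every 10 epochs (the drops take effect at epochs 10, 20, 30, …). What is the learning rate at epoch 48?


n_drops = ⌊48/10⌋ = 4
lr = 0.01·0.1^4 = 0.01·0.0001 = 0.000001

0.000001


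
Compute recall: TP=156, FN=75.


Recall = TP/(TP+FN)
= 156/(156+75)
= 156/231 = 67.53%

67.53%


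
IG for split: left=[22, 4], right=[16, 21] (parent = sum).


Parent = [38, 25], H_parent = 0.9691
H_left = 0.6194 (n=26), H_right = 0.9868 (n=37)
H_children = (26/63)·0.6194 + (37/63)·0.9868 = 0.8352
IG = 0.9691 - 0.8352 = 0.1339

0.1339


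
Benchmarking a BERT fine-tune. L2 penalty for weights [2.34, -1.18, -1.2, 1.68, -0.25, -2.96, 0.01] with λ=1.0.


‖w‖₂² = (2.34)² + (-1.18)² + (-1.2)² + (1.68)² + (-0.25)² + (-2.96)² + (0.01)²
     = 5.4756 + 1.3924 + 1.44 + 2.8224 + 0.0625 + 8.7616 + 0.0001
     = 19.9546
λ·‖w‖₂² = 1.0·19.9546 = 19.9546

19.9546


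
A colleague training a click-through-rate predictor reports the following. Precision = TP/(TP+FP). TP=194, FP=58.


Precision = TP/(TP+FP)
= 194/(194+58)
= 194/252 = 76.98%

76.98%


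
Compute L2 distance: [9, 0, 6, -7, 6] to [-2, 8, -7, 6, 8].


d = √((9+ 2)² + (0-8)² + (6+ 7)² + (-7-6)² + (6-8)²)
  = √(121 + 64 + 169 + 169 + 4)
  = √527 = 22.9565

22.9565


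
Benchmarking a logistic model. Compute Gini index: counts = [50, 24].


Probabilities: [50/74, 24/74] ≈ [0.6757, 0.3243]
Σpᵢ² = (2500 + 576)/74² = 3076/5476
Gini = 1 - Σpᵢ² = 1 - 3076/5476 = 0.4383

0.4383


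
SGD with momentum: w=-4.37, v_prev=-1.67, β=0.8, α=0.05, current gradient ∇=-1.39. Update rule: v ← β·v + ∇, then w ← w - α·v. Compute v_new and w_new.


v_new = 0.8·-1.67 - 1.39 = -1.336 - 1.39 = -2.726
w_new = -4.37 - 0.05·-2.726 = -4.37 + 0.1363 = -4.2337

v_new=-2.726, w_new=-4.2337


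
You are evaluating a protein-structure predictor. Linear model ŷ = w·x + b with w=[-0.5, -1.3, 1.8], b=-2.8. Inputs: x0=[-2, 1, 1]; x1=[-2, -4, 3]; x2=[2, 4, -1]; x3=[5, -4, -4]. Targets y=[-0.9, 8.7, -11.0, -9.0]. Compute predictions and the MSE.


ŷ0 = (-0.5)·(-2) + (-1.3)·(1) + (1.8)·(1) - 2.8 = -1.3
ŷ1 = (-0.5)·(-2) + (-1.3)·(-4) + (1.8)·(3) - 2.8 = 8.8
ŷ2 = (-0.5)·(2) + (-1.3)·(4) + (1.8)·(-1) - 2.8 = -10.8
ŷ3 = (-0.5)·(5) + (-1.3)·(-4) + (1.8)·(-4) - 2.8 = -7.3
errors² = [0.16, 0.01, 0.04, 2.89]
MSE = 3.1000/4 = 0.775

0.775


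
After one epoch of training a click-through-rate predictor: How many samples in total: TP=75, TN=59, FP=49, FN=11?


Total = TP + TN + FP + FN
= 75 + 59 + 49 + 11
= 194
(Predicted positive: 124, predicted negative: 70)

194


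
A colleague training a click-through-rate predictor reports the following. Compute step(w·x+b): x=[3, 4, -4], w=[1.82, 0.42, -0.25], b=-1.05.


z = (3)·(1.82) + (4)·(0.42) + (-4)·(-0.25) - 1.05
  = 7.09
step(z) = 1 (z≥0)

1


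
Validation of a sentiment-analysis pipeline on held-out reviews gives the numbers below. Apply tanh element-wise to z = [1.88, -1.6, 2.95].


tanh(1.88) = 0.9545
tanh(-1.6) = -0.9217
tanh(2.95) = 0.9945
result = [0.9545, -0.9217, 0.9945]

[0.9545, -0.9217, 0.9945]


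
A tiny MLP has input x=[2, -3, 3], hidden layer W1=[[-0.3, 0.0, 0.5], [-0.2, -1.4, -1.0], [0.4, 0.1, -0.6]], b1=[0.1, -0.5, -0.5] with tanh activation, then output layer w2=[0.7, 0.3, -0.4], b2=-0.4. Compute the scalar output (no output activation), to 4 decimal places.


z1[0] = (-0.3)·(2) + (0.0)·(-3) + (0.5)·(3) + 0.1 = 1.0
z1[1] = (-0.2)·(2) + (-1.4)·(-3) + (-1.0)·(3) - 0.5 = 0.3
z1[2] = (0.4)·(2) + (0.1)·(-3) + (-0.6)·(3) - 0.5 = -1.8
h = tanh(z1) = [0.7616, 0.2913, -0.9468]
output = (0.7)·(0.7616) + (0.3)·(0.2913) + (-0.4)·(-0.9468) - 0.4 = 0.5992

0.5992


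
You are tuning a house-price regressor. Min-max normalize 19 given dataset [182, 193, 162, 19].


min=19, max=193
(19-19)/(193-19) = 0/174 = 0.0

0.0


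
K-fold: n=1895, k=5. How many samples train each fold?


Fold size = 1895/5 = 379
Training per fold = 1895 - 379 = 1516

1516


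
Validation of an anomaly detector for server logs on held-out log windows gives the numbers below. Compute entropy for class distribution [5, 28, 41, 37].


Probabilities: [5/111, 28/111, 41/111, 37/111] ≈ [0.045, 0.2523, 0.3694, 0.3333]
H = -((5/111)·log₂(5/111) + (28/111)·log₂(28/111) + (41/111)·log₂(41/111) + (37/111)·log₂(37/111))
  = 1.7618 bits

1.7618 bits


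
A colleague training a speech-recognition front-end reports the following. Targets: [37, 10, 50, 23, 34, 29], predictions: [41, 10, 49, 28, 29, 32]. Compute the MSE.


Squared errors: (37-41)²=16, (10-10)²=0, (50-49)²=1, (23-28)²=25, (34-29)²=25, (29-32)²=9
Sum = 76
MSE = 76/6 = 38/3

38/3


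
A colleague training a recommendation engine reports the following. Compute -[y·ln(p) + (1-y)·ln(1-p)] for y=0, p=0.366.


BCE = -[y·ln(p) + (1-y)·ln(1-p)]
= -0 - 1·ln(1-0.366)
= -ln(0.634) = 0.4557

0.4557


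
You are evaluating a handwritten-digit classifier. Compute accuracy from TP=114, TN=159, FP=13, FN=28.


Accuracy = (TP+TN)/(TP+TN+FP+FN)
= (114+159)/(314)
= 273/314 = 86.94%

86.94%


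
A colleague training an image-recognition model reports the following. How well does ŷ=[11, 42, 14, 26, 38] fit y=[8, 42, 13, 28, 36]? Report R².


ȳ = 25.4
SS_res = Σ(y-ŷ)² = 18
SS_tot = Σ(y-ȳ)² = 851.2
R² = 1 - SS_res/SS_tot = 1 - 0.0211 = 0.9789

0.9789


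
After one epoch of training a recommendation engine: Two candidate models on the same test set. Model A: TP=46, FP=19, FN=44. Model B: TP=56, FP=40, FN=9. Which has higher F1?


Model A: P=46/65=0.7077, R=46/90=0.5111, F1=2PR/(P+R)=2TP/(2TP+FP+FN)=92/155=0.5935
Model B: P=56/96=0.5833, R=56/65=0.8615, F1=2PR/(P+R)=2TP/(2TP+FP+FN)=112/161=0.6957
0.5935 < 0.6957 → Model B

Model B


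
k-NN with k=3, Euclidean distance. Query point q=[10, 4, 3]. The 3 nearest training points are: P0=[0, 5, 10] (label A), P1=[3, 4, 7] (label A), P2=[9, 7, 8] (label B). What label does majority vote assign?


d(q,P0) = 12.2474  (label A)
d(q,P1) = 8.0623  (label A)
d(q,P2) = 5.9161  (label B)
Votes: A=2, B=1
Majority → A

A


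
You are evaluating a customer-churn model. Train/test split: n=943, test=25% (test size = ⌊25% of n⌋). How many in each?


Test = ⌊943·25/100⌋ = 235
Train = 943 - 235 = 708

Train: 708, Test: 235


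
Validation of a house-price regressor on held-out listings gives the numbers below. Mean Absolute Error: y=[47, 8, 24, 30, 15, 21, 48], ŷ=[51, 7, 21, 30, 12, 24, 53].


Absolute errors: |47-51|=4, |8-7|=1, |24-21|=3, |30-30|=0, |15-12|=3, |21-24|=3, |48-53|=5
Sum = 19
MAE = 19/7 = 19/7

19/7


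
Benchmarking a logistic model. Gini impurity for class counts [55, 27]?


Probabilities: [55/82, 27/82] ≈ [0.6707, 0.3293]
Σpᵢ² = (3025 + 729)/82² = 3754/6724
Gini = 1 - Σpᵢ² = 1 - 3754/6724 = 0.4417

0.4417


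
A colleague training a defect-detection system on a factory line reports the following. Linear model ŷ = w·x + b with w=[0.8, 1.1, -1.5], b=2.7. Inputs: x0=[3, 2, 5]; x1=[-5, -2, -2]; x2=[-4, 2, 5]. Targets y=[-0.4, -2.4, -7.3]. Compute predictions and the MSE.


ŷ0 = (0.8)·(3) + (1.1)·(2) + (-1.5)·(5) + 2.7 = -0.2
ŷ1 = (0.8)·(-5) + (1.1)·(-2) + (-1.5)·(-2) + 2.7 = -0.5
ŷ2 = (0.8)·(-4) + (1.1)·(2) + (-1.5)·(5) + 2.7 = -5.8
errors² = [0.04, 3.61, 2.25]
MSE = 5.9000/3 = 1.9667

1.9667


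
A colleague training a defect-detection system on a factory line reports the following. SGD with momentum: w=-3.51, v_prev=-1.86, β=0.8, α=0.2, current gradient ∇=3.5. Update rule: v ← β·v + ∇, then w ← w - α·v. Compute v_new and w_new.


v_new = 0.8·-1.86 + 3.5 = -1.488 + 3.5 = 2.012
w_new = -3.51 - 0.2·2.012 = -3.51 - 0.4024 = -3.9124

v_new=2.012, w_new=-3.9124


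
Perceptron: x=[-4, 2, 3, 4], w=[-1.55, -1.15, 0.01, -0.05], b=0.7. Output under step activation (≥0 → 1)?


z = (-4)·(-1.55) + (2)·(-1.15) + (3)·(0.01) + (4)·(-0.05) + 0.7
  = 4.43
step(z) = 1 (z≥0)

1


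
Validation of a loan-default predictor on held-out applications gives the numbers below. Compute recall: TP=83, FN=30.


Recall = TP/(TP+FN)
= 83/(83+30)
= 83/113 = 73.45%

73.45%


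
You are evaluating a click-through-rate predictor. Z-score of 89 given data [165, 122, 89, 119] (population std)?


μ = 123.75, σ = 27.0867
z = (89 - 123.75)/27.0867 = -1.2829

-1.2829


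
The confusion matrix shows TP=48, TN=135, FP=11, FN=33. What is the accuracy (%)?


Accuracy = (TP+TN)/(TP+TN+FP+FN)
= (48+135)/(227)
= 183/227 = 80.62%

80.62%


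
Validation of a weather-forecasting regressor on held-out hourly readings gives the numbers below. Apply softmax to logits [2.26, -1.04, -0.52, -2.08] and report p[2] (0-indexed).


Exponentials: e^2.26=9.5831, e^-1.04=0.3535, e^-0.52=0.5945, e^-2.08=0.1249
Sum = 10.656
Softmax = [0.8993, 0.0332, 0.0558, 0.0117]
p[2] = 0.5945/10.656 = 0.0558

0.0558


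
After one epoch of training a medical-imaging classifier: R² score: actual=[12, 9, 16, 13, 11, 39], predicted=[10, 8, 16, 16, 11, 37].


ȳ = 16.6667
SS_res = Σ(y-ŷ)² = 18
SS_tot = Σ(y-ȳ)² = 625.33
R² = 1 - SS_res/SS_tot = 1 - 0.0288 = 0.9712

0.9712


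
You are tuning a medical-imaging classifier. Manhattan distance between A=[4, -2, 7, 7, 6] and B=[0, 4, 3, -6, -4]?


d = |4-0| + |-2-4| + |7-3| + |7+ 6| + |6+ 4|
  = 4 + 6 + 4 + 13 + 10
  = 37

37


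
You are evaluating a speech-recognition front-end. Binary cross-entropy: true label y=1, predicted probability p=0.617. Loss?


BCE = -[y·ln(p) + (1-y)·ln(1-p)]
= -1·ln(0.617) - 0
= -ln(0.617) = 0.4829

0.4829


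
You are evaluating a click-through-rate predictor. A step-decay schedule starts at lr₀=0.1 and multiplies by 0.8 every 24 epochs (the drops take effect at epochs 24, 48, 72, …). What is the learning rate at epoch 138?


n_drops = ⌊138/24⌋ = 5
lr = 0.1·0.8^5 = 0.1·0.32768 = 0.032768

0.032768


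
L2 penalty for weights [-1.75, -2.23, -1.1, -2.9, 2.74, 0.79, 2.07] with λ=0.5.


‖w‖₂² = (-1.75)² + (-2.23)² + (-1.1)² + (-2.9)² + (2.74)² + (0.79)² + (2.07)²
     = 3.0625 + 4.9729 + 1.21 + 8.41 + 7.5076 + 0.6241 + 4.2849
     = 30.072
λ·‖w‖₂² = 0.5·30.072 = 15.036

15.036


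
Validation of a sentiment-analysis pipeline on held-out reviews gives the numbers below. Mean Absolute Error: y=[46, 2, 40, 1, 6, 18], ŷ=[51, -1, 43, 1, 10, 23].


Absolute errors: |46-51|=5, |2+ 1|=3, |40-43|=3, |1-1|=0, |6-10|=4, |18-23|=5
Sum = 20
MAE = 20/6 = 10/3

10/3


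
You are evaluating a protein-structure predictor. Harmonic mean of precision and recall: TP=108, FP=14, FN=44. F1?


Precision = 108/122 = 0.8852
Recall = 108/152 = 0.7105
F1 = 2·P·R/(P+R) = 2·TP/(2·TP+FP+FN) = 216/(216+14+44) = 216/274 = 0.7883

0.7883


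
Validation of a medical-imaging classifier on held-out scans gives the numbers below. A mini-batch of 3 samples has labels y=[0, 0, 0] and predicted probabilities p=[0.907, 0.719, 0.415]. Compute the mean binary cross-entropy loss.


L[0] = -ln(1-0.907) = -ln(0.093) = 2.3752
L[1] = -ln(1-0.719) = -ln(0.281) = 1.2694
L[2] = -ln(1-0.415) = -ln(0.585) = 0.5361
mean = (2.3752 + 1.2694 + 0.5361)/3 = 1.3936

1.3936


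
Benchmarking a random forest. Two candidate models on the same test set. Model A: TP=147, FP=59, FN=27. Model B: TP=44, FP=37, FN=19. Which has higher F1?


Model A: P=147/206=0.7136, R=147/174=0.8448, F1=2PR/(P+R)=2TP/(2TP+FP+FN)=294/380=0.7737
Model B: P=44/81=0.5432, R=44/63=0.6984, F1=2PR/(P+R)=2TP/(2TP+FP+FN)=88/144=0.6111
0.7737 > 0.6111 → Model A

Model A


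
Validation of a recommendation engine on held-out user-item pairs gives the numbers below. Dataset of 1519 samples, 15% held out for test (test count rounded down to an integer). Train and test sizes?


Test = ⌊1519·15/100⌋ = 227
Train = 1519 - 227 = 1292

Train: 1292, Test: 227


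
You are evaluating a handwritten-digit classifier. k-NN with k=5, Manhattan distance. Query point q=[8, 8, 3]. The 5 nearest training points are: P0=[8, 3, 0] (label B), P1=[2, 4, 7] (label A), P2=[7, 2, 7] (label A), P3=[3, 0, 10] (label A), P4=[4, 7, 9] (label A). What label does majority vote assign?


d(q,P0) = 8  (label B)
d(q,P1) = 14  (label A)
d(q,P2) = 11  (label A)
d(q,P3) = 20  (label A)
d(q,P4) = 11  (label A)
Votes: A=4, B=1
Majority → A

A


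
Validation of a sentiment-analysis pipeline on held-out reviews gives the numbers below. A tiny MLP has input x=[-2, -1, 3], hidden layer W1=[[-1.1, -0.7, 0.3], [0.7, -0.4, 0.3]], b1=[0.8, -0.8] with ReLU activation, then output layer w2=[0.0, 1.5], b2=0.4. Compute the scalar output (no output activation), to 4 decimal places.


z1[0] = (-1.1)·(-2) + (-0.7)·(-1) + (0.3)·(3) + 0.8 = 4.6
z1[1] = (0.7)·(-2) + (-0.4)·(-1) + (0.3)·(3) - 0.8 = -0.9
h = ReLU(z1) = [4.6, 0.0]
output = (0.0)·(4.6) + (1.5)·(0.0) + 0.4 = 0.4

0.4


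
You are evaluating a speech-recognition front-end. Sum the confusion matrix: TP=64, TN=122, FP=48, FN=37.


Total = TP + TN + FP + FN
= 64 + 122 + 48 + 37
= 271
(Predicted positive: 112, predicted negative: 159)

271


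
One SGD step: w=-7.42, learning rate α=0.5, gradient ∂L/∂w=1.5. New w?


w_new = w - α·∇
= -7.42 - 0.5·1.5
= -7.42 - 0.75
= -8.17

-8.17


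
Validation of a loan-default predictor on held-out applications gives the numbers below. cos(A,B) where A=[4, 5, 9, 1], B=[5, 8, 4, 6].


A·B = 4·5 + 5·8 + 9·4 + 1·6 = 102
‖A‖ = √123 = 11.0905, ‖B‖ = √141 = 11.8743
cos = 102/(√123·√141) = 102/√17343 = 0.7745

0.7745


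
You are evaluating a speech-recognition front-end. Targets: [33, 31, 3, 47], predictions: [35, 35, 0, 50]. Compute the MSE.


Squared errors: (33-35)²=4, (31-35)²=16, (3-0)²=9, (47-50)²=9
Sum = 38
MSE = 38/4 = 19/2

19/2


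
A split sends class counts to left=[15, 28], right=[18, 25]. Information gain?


Parent = [33, 53], H_parent = 0.9606
H_left = 0.933 (n=43), H_right = 0.9808 (n=43)
H_children = (43/86)·0.933 + (43/86)·0.9808 = 0.9569
IG = 0.9606 - 0.9569 = 0.0037

0.0037


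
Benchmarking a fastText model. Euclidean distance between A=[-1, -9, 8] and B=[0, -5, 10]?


d = √((-1-0)² + (-9+ 5)² + (8-10)²)
  = √(1 + 16 + 4)
  = √21 = 4.5826

4.5826


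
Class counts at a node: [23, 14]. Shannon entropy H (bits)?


Probabilities: [23/37, 14/37] ≈ [0.6216, 0.3784]
H = -((23/37)·log₂(23/37) + (14/37)·log₂(14/37))
  = 0.9569 bits

0.9569 bits


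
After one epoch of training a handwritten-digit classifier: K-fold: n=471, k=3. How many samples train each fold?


Fold size = 471/3 = 157
Training per fold = 471 - 157 = 314

314


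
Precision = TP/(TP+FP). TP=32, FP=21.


Precision = TP/(TP+FP)
= 32/(32+21)
= 32/53 = 60.38%

60.38%


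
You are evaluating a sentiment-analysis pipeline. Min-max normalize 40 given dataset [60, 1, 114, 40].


min=1, max=114
(40-1)/(114-1) = 39/113 = 0.3451

0.3451


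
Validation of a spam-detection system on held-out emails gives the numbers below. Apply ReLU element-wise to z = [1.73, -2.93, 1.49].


ReLU(1.73) = max(0, 1.73) = 1.73
ReLU(-2.93) = max(0, -2.93) = 0.0
ReLU(1.49) = max(0, 1.49) = 1.49
result = [1.73, 0.0, 1.49]

[1.73, 0.0, 1.49]


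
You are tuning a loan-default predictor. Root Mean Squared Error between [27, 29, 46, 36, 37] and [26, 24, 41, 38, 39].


MSE = 59/5 = 11.8
RMSE = √(59/5) = 3.4351

3.4351


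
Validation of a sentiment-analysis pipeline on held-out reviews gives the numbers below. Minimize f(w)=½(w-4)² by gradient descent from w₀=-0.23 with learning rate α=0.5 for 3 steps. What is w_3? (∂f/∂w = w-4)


step 1: grad = -0.23-4 = -4.23; w = -0.23 - 0.5·(-4.23) = 1.885
step 2: grad = 1.885-4 = -2.115; w = 1.885 - 0.5·(-2.115) = 2.9425
step 3: grad = 2.9425-4 = -1.0575; w = 2.9425 - 0.5·(-1.0575) = 3.47125

3.47125


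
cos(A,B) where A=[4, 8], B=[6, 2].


A·B = 4·6 + 8·2 = 40
‖A‖ = √80 = 8.9443, ‖B‖ = √40 = 6.3246
cos = 40/(√80·√40) = 40/√3200 = 0.7071

0.7071


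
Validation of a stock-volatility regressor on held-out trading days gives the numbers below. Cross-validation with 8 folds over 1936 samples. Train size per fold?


Fold size = 1936/8 = 242
Training per fold = 1936 - 242 = 1694

1694


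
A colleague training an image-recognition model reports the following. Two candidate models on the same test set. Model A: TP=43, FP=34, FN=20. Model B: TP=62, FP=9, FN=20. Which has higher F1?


Model A: P=43/77=0.5584, R=43/63=0.6825, F1=2PR/(P+R)=2TP/(2TP+FP+FN)=86/140=0.6143
Model B: P=62/71=0.8732, R=62/82=0.7561, F1=2PR/(P+R)=2TP/(2TP+FP+FN)=124/153=0.8105
0.6143 < 0.8105 → Model B

Model B


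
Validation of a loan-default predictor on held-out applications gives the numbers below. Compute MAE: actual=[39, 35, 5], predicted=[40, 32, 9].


Absolute errors: |39-40|=1, |35-32|=3, |5-9|=4
Sum = 8
MAE = 8/3 = 8/3

8/3


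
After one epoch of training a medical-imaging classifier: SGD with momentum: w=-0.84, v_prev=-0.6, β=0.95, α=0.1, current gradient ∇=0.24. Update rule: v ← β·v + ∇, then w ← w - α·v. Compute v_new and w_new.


v_new = 0.95·-0.6 + 0.24 = -0.57 + 0.24 = -0.33
w_new = -0.84 - 0.1·-0.33 = -0.84 + 0.033 = -0.807

v_new=-0.33, w_new=-0.807


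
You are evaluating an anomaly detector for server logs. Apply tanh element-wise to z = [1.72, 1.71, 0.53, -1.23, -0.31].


tanh(1.72) = 0.9379
tanh(1.71) = 0.9366
tanh(0.53) = 0.4854
tanh(-1.23) = -0.8426
tanh(-0.31) = -0.3004
result = [0.9379, 0.9366, 0.4854, -0.8426, -0.3004]

[0.9379, 0.9366, 0.4854, -0.8426, -0.3004]


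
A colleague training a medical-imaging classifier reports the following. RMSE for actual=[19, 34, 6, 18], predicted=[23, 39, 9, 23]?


MSE = 75/4 = 18.75
RMSE = √(75/4) = 4.3301

4.3301


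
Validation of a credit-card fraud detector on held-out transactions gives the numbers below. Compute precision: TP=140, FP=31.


Precision = TP/(TP+FP)
= 140/(140+31)
= 140/171 = 81.87%

81.87%


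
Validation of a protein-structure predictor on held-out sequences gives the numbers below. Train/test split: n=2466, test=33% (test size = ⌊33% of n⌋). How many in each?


Test = ⌊2466·33/100⌋ = 813
Train = 2466 - 813 = 1653

Train: 1653, Test: 813


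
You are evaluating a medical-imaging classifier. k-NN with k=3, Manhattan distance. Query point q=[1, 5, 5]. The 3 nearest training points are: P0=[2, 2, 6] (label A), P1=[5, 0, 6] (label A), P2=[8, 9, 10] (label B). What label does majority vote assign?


d(q,P0) = 5  (label A)
d(q,P1) = 10  (label A)
d(q,P2) = 16  (label B)
Votes: A=2, B=1
Majority → A

A


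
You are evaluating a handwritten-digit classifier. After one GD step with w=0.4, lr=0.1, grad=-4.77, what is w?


w_new = w - α·∇
= 0.4 - 0.1·-4.77
= 0.4 + 0.477
= 0.877

0.877


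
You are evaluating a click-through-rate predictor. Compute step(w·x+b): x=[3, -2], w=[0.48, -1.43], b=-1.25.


z = (3)·(0.48) + (-2)·(-1.43) - 1.25
  = 3.05
step(z) = 1 (z≥0)

1


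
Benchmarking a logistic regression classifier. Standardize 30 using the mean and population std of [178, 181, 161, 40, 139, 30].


μ = 121.5, σ = 62.7342
z = (30 - 121.5)/62.7342 = -1.4585

-1.4585


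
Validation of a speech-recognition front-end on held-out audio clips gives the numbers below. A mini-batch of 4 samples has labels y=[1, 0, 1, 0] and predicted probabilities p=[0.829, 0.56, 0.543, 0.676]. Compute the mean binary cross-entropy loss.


L[0] = -ln(0.829) = 0.1875
L[1] = -ln(1-0.56) = -ln(0.44) = 0.821
L[2] = -ln(0.543) = 0.6106
L[3] = -ln(1-0.676) = -ln(0.324) = 1.127
mean = (0.1875 + 0.821 + 0.6106 + 1.127)/4 = 0.6865

0.6865


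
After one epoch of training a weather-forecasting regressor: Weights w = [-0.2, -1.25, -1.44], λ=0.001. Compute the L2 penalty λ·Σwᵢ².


‖w‖₂² = (-0.2)² + (-1.25)² + (-1.44)²
     = 0.04 + 1.5625 + 2.0736
     = 3.6761
λ·‖w‖₂² = 0.001·3.6761 = 0.003676

0.003676
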